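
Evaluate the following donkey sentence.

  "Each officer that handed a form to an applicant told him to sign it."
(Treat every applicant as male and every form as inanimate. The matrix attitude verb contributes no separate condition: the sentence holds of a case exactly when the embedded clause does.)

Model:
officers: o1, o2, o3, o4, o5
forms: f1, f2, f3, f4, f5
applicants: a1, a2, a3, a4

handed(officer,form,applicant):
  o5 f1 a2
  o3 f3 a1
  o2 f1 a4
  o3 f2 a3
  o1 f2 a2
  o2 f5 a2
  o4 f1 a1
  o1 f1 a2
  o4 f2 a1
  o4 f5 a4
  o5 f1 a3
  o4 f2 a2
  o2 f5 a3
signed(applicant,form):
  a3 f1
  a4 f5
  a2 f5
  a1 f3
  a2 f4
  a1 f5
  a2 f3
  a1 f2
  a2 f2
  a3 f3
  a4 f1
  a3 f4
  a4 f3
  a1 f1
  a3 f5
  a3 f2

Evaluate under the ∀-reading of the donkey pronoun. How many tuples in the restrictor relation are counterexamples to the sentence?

2

"him" takes "an applicant" as antecedent and "it" takes "a form"; both are donkey pronouns co-varying with the restrictor.
Strong reading: for every (o,f,a) with handed(o,f,a), signed(a,f).
Restrictor triples: (o1,f1,a2)→signed(a2,f1) ✗  (o1,f2,a2)→signed(a2,f2) ✓  (o2,f1,a4)→signed(a4,f1) ✓  (o2,f5,a2)→signed(a2,f5) ✓  (o2,f5,a3)→signed(a3,f5) ✓  (o3,f2,a3)→signed(a3,f2) ✓  (o3,f3,a1)→signed(a1,f3) ✓  (o4,f1,a1)→signed(a1,f1) ✓  (o4,f2,a1)→signed(a1,f2) ✓  (o4,f2,a2)→signed(a2,f2) ✓  (o4,f5,a4)→signed(a4,f5) ✓  (o5,f1,a2)→signed(a2,f1) ✗  (o5,f1,a3)→signed(a3,f1) ✓
Counterexamples (restrictor triples failing the scope): 2.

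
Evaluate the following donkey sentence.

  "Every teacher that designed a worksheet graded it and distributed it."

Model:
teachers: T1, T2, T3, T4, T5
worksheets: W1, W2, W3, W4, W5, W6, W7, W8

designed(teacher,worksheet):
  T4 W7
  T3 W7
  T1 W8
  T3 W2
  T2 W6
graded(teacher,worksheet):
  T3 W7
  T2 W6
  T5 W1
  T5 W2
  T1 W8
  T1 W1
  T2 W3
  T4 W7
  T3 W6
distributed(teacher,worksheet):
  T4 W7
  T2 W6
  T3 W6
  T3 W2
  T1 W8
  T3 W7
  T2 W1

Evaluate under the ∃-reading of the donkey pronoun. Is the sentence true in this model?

True

"it" takes "a worksheet" as antecedent — a donkey pronoun bound across the clause boundary.
Weak reading: every teacher t with some designed-worksheet has at least one designed-worksheet w such that graded(t,w) ∧ distributed(t,w).
Per teacher: T1:✓  T2:✓  T3:✓  T4:✓
Every teacher in the restrictor has a witness.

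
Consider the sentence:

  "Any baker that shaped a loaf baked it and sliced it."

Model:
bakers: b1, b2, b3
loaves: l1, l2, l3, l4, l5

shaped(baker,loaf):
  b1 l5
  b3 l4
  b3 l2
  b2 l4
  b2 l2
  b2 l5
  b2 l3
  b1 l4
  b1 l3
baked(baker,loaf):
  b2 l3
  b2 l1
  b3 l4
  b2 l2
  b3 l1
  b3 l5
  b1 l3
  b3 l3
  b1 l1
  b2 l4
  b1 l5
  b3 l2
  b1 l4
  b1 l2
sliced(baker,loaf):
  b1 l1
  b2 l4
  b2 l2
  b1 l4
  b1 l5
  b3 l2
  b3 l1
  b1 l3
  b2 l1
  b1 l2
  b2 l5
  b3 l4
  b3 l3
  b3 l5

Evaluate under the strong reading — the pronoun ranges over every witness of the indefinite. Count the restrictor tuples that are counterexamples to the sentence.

2

"it" takes "a loaf" as antecedent — a donkey pronoun bound across the clause boundary.
Strong reading: for every (b,l) with shaped(b,l), baked(b,l) ∧ sliced(b,l).
Restrictor pairs: (b1,l3) ✓  (b1,l4) ✓  (b1,l5) ✓  (b2,l2) ✓  (b2,l3) ✗  (b2,l4) ✓  (b2,l5) ✗  (b3,l2) ✓  (b3,l4) ✓
Counterexamples (restrictor pairs failing the scope): 2.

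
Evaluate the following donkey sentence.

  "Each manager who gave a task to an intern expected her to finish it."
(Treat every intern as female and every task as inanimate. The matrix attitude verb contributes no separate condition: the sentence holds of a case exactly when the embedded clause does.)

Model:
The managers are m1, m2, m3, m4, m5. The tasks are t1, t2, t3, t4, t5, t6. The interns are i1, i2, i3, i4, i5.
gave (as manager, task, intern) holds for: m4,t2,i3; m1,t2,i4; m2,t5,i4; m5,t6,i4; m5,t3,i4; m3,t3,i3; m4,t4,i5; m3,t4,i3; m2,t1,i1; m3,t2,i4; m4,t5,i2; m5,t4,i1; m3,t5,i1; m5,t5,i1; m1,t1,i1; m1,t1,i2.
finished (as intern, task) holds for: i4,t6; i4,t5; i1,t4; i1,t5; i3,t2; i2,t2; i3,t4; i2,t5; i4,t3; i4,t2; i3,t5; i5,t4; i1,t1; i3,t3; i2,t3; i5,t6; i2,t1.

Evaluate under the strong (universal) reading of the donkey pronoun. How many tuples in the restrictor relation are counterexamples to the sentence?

0

"her" takes "an intern" as antecedent and "it" takes "a task"; both are donkey pronouns co-varying with the restrictor.
Strong reading: for every (m,t,i) with gave(m,t,i), finished(i,t).
Restrictor triples: (m1,t1,i1)→finished(i1,t1) ✓  (m1,t1,i2)→finished(i2,t1) ✓  (m1,t2,i4)→finished(i4,t2) ✓  (m2,t1,i1)→finished(i1,t1) ✓  (m2,t5,i4)→finished(i4,t5) ✓  (m3,t2,i4)→finished(i4,t2) ✓  (m3,t3,i3)→finished(i3,t3) ✓  (m3,t4,i3)→finished(i3,t4) ✓  (m3,t5,i1)→finished(i1,t5) ✓  (m4,t2,i3)→finished(i3,t2) ✓  (m4,t4,i5)→finished(i5,t4) ✓  (m4,t5,i2)→finished(i2,t5) ✓  (m5,t3,i4)→finished(i4,t3) ✓  (m5,t4,i1)→finished(i1,t4) ✓  (m5,t5,i1)→finished(i1,t5) ✓  (m5,t6,i4)→finished(i4,t6) ✓
Counterexamples (restrictor triples failing the scope): 0.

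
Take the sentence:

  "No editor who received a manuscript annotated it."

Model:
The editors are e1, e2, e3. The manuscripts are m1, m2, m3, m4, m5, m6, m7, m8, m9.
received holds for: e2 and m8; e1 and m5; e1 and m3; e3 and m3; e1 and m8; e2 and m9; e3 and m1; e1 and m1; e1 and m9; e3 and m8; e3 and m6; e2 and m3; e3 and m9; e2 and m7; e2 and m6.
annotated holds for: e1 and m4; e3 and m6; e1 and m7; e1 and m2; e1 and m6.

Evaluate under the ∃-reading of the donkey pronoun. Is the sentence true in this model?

False

"it" takes "a manuscript" as antecedent — a donkey pronoun bound across the clause boundary.
Truth condition: for no (e,m) with received(e,m) does annotated(e,m) hold.
Restrictor pairs — does the scope hold? (e1,m1):fails  (e1,m3):fails  (e1,m5):fails  (e1,m8):fails  (e1,m9):fails  (e2,m3):fails  (e2,m6):fails  (e2,m7):fails  (e2,m8):fails  (e2,m9):fails  (e3,m1):fails  (e3,m3):fails  (e3,m6):holds  (e3,m8):fails  (e3,m9):fails
Scope holds for 1 pair(s), so the sentence is false.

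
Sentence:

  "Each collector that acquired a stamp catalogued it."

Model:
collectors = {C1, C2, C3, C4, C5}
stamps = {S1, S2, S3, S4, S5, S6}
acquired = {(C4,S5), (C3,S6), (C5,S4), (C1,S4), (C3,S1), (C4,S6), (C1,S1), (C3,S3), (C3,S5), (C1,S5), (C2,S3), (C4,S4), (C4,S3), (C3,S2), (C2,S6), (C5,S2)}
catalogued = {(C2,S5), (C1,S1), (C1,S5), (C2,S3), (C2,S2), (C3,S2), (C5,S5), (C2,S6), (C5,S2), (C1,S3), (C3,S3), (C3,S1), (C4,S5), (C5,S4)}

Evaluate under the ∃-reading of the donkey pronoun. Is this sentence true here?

"it" takes "a stamp" as antecedent — a donkey pronoun bound across the clause boundary.
Weak reading: every collector c with some acquired-stamp has at least one acquired-stamp s such that catalogued(c,s).
Per collector: C1:✓  C2:✓  C3:✓  C4:✓  C5:✓
Every collector in the restrictor has a witness.

True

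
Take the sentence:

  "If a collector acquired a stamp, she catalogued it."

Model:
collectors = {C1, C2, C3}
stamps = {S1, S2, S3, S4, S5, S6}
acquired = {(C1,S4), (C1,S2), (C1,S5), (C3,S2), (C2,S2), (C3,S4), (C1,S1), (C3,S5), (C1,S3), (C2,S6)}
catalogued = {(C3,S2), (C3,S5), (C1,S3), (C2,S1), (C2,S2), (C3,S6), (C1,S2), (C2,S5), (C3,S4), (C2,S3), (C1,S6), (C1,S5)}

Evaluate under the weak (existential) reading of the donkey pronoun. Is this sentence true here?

"it" takes "a stamp" as antecedent — a donkey pronoun bound across the clause boundary.
Weak reading: every collector c with some acquired-stamp has at least one acquired-stamp s such that catalogued(c,s).
Per collector: C1:✓  C2:✓  C3:✓
Every collector in the restrictor has a witness.

True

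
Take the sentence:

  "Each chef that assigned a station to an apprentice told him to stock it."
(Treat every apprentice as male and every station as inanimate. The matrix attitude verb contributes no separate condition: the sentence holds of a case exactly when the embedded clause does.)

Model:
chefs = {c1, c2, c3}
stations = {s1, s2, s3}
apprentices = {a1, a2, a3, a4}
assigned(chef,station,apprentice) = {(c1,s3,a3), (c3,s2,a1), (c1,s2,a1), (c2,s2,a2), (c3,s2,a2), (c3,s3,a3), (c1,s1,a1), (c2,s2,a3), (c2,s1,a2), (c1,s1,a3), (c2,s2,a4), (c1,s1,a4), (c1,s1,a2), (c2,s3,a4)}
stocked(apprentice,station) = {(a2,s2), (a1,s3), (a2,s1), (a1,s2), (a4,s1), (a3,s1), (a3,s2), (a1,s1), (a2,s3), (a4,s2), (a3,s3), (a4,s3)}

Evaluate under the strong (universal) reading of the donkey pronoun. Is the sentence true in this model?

True

"him" takes "an apprentice" as antecedent and "it" takes "a station"; both are donkey pronouns co-varying with the restrictor.
Strong reading: for every (c,s,a) with assigned(c,s,a), stocked(a,s).
Restrictor triples: (c1,s1,a1)→stocked(a1,s1) ✓  (c1,s1,a2)→stocked(a2,s1) ✓  (c1,s1,a3)→stocked(a3,s1) ✓  (c1,s1,a4)→stocked(a4,s1) ✓  (c1,s2,a1)→stocked(a1,s2) ✓  (c1,s3,a3)→stocked(a3,s3) ✓  (c2,s1,a2)→stocked(a2,s1) ✓  (c2,s2,a2)→stocked(a2,s2) ✓  (c2,s2,a3)→stocked(a3,s2) ✓  (c2,s2,a4)→stocked(a4,s2) ✓  (c2,s3,a4)→stocked(a4,s3) ✓  (c3,s2,a1)→stocked(a1,s2) ✓  (c3,s2,a2)→stocked(a2,s2) ✓  (c3,s3,a3)→stocked(a3,s3) ✓
Every restrictor triple satisfies the scope.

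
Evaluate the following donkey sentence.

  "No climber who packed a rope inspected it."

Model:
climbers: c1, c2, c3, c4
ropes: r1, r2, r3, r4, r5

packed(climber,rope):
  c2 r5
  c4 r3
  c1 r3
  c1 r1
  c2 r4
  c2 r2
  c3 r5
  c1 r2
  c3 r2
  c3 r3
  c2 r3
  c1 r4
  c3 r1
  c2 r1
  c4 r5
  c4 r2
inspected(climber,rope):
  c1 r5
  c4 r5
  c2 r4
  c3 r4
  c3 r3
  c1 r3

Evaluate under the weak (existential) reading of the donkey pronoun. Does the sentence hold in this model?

"it" takes "a rope" as antecedent — a donkey pronoun bound across the clause boundary.
Truth condition: for no (c,r) with packed(c,r) does inspected(c,r) hold.
Restrictor pairs — does the scope hold? (c1,r1):fails  (c1,r2):fails  (c1,r3):holds  (c1,r4):fails  (c2,r1):fails  (c2,r2):fails  (c2,r3):fails  (c2,r4):holds  (c2,r5):fails  (c3,r1):fails  (c3,r2):fails  (c3,r3):holds  (c3,r5):fails  (c4,r2):fails  (c4,r3):fails  (c4,r5):holds
Scope holds for 4 pair(s), so the sentence is false.

False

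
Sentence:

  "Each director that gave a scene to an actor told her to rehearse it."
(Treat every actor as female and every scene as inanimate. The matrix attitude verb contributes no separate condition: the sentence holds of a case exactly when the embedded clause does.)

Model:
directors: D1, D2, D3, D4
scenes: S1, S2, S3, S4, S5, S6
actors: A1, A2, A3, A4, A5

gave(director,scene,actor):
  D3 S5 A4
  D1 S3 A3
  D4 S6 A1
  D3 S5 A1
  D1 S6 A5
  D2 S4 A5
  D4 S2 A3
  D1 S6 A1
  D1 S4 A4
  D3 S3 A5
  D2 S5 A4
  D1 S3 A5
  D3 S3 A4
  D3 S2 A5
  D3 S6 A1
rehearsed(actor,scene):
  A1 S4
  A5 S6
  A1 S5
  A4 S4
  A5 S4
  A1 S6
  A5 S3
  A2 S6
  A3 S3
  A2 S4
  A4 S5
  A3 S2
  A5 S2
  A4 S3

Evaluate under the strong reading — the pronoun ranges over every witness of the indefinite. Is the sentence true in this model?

"her" takes "an actor" as antecedent and "it" takes "a scene"; both are donkey pronouns co-varying with the restrictor.
Strong reading: for every (d,s,a) with gave(d,s,a), rehearsed(a,s).
Restrictor triples: (D1,S3,A3)→rehearsed(A3,S3) ✓  (D1,S3,A5)→rehearsed(A5,S3) ✓  (D1,S4,A4)→rehearsed(A4,S4) ✓  (D1,S6,A1)→rehearsed(A1,S6) ✓  (D1,S6,A5)→rehearsed(A5,S6) ✓  (D2,S4,A5)→rehearsed(A5,S4) ✓  (D2,S5,A4)→rehearsed(A4,S5) ✓  (D3,S2,A5)→rehearsed(A5,S2) ✓  (D3,S3,A4)→rehearsed(A4,S3) ✓  (D3,S3,A5)→rehearsed(A5,S3) ✓  (D3,S5,A1)→rehearsed(A1,S5) ✓  (D3,S5,A4)→rehearsed(A4,S5) ✓  (D3,S6,A1)→rehearsed(A1,S6) ✓  (D4,S2,A3)→rehearsed(A3,S2) ✓  (D4,S6,A1)→rehearsed(A1,S6) ✓
Every restrictor triple satisfies the scope.

True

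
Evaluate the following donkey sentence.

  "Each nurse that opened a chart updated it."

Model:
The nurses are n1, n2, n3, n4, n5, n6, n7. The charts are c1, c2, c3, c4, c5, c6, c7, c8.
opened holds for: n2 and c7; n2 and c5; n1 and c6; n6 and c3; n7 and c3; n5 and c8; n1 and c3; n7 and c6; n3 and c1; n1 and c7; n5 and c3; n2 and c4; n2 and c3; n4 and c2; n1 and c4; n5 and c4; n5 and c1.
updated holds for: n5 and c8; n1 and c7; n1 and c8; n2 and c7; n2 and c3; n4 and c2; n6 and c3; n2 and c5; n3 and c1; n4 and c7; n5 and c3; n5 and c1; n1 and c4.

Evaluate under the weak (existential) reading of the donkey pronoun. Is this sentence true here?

"it" takes "a chart" as antecedent — a donkey pronoun bound across the clause boundary.
Weak reading: every nurse n with some opened-chart has at least one opened-chart c such that updated(n,c).
Per nurse: n1:✓  n2:✓  n3:✓  n4:✓  n5:✓  n6:✓  n7:✗
n7 has no witness among its opened-charts.

False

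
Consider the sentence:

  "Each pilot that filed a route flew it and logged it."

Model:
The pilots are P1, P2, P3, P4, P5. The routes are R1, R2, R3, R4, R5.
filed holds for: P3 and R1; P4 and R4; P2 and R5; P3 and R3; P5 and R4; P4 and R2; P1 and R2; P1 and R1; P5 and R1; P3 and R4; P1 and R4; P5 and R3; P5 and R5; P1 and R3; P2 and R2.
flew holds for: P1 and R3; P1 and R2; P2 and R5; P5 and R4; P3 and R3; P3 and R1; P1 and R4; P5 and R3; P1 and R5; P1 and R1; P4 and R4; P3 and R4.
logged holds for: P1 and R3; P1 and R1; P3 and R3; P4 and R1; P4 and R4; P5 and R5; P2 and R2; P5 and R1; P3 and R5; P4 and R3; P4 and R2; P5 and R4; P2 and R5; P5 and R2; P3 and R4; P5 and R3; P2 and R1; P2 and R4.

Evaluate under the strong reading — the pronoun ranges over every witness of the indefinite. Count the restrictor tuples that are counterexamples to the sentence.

7

"it" takes "a route" as antecedent — a donkey pronoun bound across the clause boundary.
Strong reading: for every (p,r) with filed(p,r), flew(p,r) ∧ logged(p,r).
Restrictor pairs: (P1,R1) ✓  (P1,R2) ✗  (P1,R3) ✓  (P1,R4) ✗  (P2,R2) ✗  (P2,R5) ✓  (P3,R1) ✗  (P3,R3) ✓  (P3,R4) ✓  (P4,R2) ✗  (P4,R4) ✓  (P5,R1) ✗  (P5,R3) ✓  (P5,R4) ✓  (P5,R5) ✗
Counterexamples (restrictor pairs failing the scope): 7.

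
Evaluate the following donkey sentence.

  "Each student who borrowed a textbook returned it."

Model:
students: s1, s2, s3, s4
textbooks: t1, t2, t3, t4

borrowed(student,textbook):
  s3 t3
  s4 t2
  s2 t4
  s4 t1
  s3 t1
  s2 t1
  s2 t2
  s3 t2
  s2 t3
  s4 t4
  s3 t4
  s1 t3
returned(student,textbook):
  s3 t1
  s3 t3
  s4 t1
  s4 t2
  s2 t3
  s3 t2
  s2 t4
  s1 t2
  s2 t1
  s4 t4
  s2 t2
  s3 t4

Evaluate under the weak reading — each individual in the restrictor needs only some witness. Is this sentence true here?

False

"it" takes "a textbook" as antecedent — a donkey pronoun bound across the clause boundary.
Weak reading: every student s with some borrowed-textbook has at least one borrowed-textbook t such that returned(s,t).
Per student: s1:✗  s2:✓  s3:✓  s4:✓
s1 has no witness among its borrowed-textbooks.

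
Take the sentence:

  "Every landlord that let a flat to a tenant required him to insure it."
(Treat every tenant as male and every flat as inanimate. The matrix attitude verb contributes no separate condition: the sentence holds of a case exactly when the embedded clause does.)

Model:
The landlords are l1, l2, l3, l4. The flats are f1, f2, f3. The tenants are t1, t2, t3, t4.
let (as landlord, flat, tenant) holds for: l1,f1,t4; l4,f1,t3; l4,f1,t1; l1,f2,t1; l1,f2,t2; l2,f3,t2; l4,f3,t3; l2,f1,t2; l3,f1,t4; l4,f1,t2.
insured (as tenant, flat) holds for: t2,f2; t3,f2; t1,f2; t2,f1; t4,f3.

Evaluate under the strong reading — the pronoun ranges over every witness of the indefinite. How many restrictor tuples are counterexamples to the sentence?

"him" takes "a tenant" as antecedent and "it" takes "a flat"; both are donkey pronouns co-varying with the restrictor.
Strong reading: for every (l,f,t) with let(l,f,t), insured(t,f).
Restrictor triples: (l1,f1,t4)→insured(t4,f1) ✗  (l1,f2,t1)→insured(t1,f2) ✓  (l1,f2,t2)→insured(t2,f2) ✓  (l2,f1,t2)→insured(t2,f1) ✓  (l2,f3,t2)→insured(t2,f3) ✗  (l3,f1,t4)→insured(t4,f1) ✗  (l4,f1,t1)→insured(t1,f1) ✗  (l4,f1,t2)→insured(t2,f1) ✓  (l4,f1,t3)→insured(t3,f1) ✗  (l4,f3,t3)→insured(t3,f3) ✗
Counterexamples (restrictor triples failing the scope): 6.

6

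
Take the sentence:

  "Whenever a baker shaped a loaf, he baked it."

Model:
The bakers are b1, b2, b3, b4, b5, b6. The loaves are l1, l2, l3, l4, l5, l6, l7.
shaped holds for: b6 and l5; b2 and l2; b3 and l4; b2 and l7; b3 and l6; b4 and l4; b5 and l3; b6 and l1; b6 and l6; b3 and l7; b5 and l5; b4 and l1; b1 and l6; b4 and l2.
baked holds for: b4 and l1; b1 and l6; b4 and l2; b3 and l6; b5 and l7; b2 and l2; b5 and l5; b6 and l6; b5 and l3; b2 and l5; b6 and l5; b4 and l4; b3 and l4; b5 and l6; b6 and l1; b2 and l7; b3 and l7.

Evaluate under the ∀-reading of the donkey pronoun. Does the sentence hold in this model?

True

"it" takes "a loaf" as antecedent — a donkey pronoun bound across the clause boundary.
Strong reading: for every (b,l) with shaped(b,l), baked(b,l).
Restrictor pairs: (b1,l6) ✓  (b2,l2) ✓  (b2,l7) ✓  (b3,l4) ✓  (b3,l6) ✓  (b3,l7) ✓  (b4,l1) ✓  (b4,l2) ✓  (b4,l4) ✓  (b5,l3) ✓  (b5,l5) ✓  (b6,l1) ✓  (b6,l5) ✓  (b6,l6) ✓
Every restrictor pair satisfies the scope.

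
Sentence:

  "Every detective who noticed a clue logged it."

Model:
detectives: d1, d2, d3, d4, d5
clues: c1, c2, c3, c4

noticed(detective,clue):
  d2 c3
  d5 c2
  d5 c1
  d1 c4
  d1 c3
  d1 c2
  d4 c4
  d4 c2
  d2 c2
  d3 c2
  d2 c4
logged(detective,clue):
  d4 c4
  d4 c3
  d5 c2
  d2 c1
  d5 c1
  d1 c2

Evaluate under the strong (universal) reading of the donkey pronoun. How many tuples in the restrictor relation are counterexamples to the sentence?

"it" takes "a clue" as antecedent — a donkey pronoun bound across the clause boundary.
Strong reading: for every (d,c) with noticed(d,c), logged(d,c).
Restrictor pairs: (d1,c2) ✓  (d1,c3) ✗  (d1,c4) ✗  (d2,c2) ✗  (d2,c3) ✗  (d2,c4) ✗  (d3,c2) ✗  (d4,c2) ✗  (d4,c4) ✓  (d5,c1) ✓  (d5,c2) ✓
Counterexamples (restrictor pairs failing the scope): 7.

7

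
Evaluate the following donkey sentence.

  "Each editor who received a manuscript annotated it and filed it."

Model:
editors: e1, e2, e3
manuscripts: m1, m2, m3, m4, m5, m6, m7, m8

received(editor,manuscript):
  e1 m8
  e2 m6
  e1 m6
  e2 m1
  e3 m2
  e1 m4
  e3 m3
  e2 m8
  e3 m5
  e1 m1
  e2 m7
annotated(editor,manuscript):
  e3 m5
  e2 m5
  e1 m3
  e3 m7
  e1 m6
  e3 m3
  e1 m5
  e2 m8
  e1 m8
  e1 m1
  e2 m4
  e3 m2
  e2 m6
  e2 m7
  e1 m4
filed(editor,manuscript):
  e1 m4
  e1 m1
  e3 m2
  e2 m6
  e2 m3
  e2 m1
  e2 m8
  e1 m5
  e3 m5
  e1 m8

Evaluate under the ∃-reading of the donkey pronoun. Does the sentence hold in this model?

"it" takes "a manuscript" as antecedent — a donkey pronoun bound across the clause boundary.
Weak reading: every editor e with some received-manuscript has at least one received-manuscript m such that annotated(e,m) ∧ filed(e,m).
Per editor: e1:✓  e2:✓  e3:✓
Every editor in the restrictor has a witness.

True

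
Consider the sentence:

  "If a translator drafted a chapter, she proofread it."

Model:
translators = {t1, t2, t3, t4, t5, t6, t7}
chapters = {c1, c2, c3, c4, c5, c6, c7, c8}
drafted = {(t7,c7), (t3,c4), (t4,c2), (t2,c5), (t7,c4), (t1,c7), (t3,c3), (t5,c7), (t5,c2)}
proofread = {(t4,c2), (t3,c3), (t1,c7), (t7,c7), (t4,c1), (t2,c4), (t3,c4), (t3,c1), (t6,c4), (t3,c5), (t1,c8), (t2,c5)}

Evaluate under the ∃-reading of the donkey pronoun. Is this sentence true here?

"it" takes "a chapter" as antecedent — a donkey pronoun bound across the clause boundary.
Weak reading: every translator t with some drafted-chapter has at least one drafted-chapter c such that proofread(t,c).
Per translator: t1:✓  t2:✓  t3:✓  t4:✓  t5:✗  t7:✓
t5 has no witness among its drafted-chapters.

False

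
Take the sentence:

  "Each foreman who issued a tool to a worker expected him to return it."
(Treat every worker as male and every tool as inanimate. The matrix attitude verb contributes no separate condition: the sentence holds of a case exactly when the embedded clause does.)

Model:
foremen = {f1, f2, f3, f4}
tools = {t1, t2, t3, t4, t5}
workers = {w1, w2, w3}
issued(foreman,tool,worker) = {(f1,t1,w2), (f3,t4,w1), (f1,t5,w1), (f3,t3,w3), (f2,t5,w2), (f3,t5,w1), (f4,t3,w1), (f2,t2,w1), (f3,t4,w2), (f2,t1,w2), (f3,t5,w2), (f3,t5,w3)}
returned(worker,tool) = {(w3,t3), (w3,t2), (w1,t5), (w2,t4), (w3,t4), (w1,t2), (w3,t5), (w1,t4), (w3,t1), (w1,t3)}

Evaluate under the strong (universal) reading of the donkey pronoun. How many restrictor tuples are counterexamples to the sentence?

4

"him" takes "a worker" as antecedent and "it" takes "a tool"; both are donkey pronouns co-varying with the restrictor.
Strong reading: for every (f,t,w) with issued(f,t,w), returned(w,t).
Restrictor triples: (f1,t1,w2)→returned(w2,t1) ✗  (f1,t5,w1)→returned(w1,t5) ✓  (f2,t1,w2)→returned(w2,t1) ✗  (f2,t2,w1)→returned(w1,t2) ✓  (f2,t5,w2)→returned(w2,t5) ✗  (f3,t3,w3)→returned(w3,t3) ✓  (f3,t4,w1)→returned(w1,t4) ✓  (f3,t4,w2)→returned(w2,t4) ✓  (f3,t5,w1)→returned(w1,t5) ✓  (f3,t5,w2)→returned(w2,t5) ✗  (f3,t5,w3)→returned(w3,t5) ✓  (f4,t3,w1)→returned(w1,t3) ✓
Counterexamples (restrictor triples failing the scope): 4.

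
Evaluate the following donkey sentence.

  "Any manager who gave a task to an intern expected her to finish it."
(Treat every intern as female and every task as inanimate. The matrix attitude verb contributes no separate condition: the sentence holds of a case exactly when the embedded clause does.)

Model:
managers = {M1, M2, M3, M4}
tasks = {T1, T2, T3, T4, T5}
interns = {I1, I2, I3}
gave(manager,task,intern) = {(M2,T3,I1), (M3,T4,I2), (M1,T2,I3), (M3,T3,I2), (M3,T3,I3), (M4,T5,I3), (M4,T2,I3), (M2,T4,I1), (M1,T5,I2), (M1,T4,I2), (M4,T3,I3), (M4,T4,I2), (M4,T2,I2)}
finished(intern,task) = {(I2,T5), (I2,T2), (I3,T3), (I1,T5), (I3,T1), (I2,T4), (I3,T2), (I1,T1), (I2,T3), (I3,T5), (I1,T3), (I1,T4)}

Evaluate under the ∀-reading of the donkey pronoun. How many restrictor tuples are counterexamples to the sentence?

0

"her" takes "an intern" as antecedent and "it" takes "a task"; both are donkey pronouns co-varying with the restrictor.
Strong reading: for every (m,t,i) with gave(m,t,i), finished(i,t).
Restrictor triples: (M1,T2,I3)→finished(I3,T2) ✓  (M1,T4,I2)→finished(I2,T4) ✓  (M1,T5,I2)→finished(I2,T5) ✓  (M2,T3,I1)→finished(I1,T3) ✓  (M2,T4,I1)→finished(I1,T4) ✓  (M3,T3,I2)→finished(I2,T3) ✓  (M3,T3,I3)→finished(I3,T3) ✓  (M3,T4,I2)→finished(I2,T4) ✓  (M4,T2,I2)→finished(I2,T2) ✓  (M4,T2,I3)→finished(I3,T2) ✓  (M4,T3,I3)→finished(I3,T3) ✓  (M4,T4,I2)→finished(I2,T4) ✓  (M4,T5,I3)→finished(I3,T5) ✓
Counterexamples (restrictor triples failing the scope): 0.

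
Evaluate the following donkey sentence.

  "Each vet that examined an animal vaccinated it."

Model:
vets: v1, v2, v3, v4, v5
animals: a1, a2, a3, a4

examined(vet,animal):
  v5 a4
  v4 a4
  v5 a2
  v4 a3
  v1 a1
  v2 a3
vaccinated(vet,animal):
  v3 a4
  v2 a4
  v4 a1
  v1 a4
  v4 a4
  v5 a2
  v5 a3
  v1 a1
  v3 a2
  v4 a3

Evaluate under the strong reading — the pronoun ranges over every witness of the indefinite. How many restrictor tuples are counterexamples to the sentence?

"it" takes "an animal" as antecedent — a donkey pronoun bound across the clause boundary.
Strong reading: for every (v,a) with examined(v,a), vaccinated(v,a).
Restrictor pairs: (v1,a1) ✓  (v2,a3) ✗  (v4,a3) ✓  (v4,a4) ✓  (v5,a2) ✓  (v5,a4) ✗
Counterexamples (restrictor pairs failing the scope): 2.

2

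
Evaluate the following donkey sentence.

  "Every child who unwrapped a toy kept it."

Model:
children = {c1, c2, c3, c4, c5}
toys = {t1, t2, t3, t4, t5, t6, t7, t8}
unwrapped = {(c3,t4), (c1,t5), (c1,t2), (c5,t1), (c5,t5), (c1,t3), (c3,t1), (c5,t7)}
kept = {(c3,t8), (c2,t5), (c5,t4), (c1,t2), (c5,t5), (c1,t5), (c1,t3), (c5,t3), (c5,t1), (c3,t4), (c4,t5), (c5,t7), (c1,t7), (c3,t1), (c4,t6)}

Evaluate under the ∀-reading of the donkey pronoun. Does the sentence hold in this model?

True

"it" takes "a toy" as antecedent — a donkey pronoun bound across the clause boundary.
Strong reading: for every (c,t) with unwrapped(c,t), kept(c,t).
Restrictor pairs: (c1,t2) ✓  (c1,t3) ✓  (c1,t5) ✓  (c3,t1) ✓  (c3,t4) ✓  (c5,t1) ✓  (c5,t5) ✓  (c5,t7) ✓
Every restrictor pair satisfies the scope.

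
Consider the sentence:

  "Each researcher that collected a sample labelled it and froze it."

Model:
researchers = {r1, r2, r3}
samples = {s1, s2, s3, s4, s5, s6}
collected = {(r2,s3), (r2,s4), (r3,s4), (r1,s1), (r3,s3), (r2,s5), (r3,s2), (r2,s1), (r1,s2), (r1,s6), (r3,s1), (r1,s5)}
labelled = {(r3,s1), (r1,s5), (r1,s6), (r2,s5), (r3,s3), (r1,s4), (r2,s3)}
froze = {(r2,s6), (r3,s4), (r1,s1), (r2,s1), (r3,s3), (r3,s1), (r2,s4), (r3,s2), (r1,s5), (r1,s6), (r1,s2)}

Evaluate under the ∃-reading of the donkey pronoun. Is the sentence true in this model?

"it" takes "a sample" as antecedent — a donkey pronoun bound across the clause boundary.
Weak reading: every researcher r with some collected-sample has at least one collected-sample s such that labelled(r,s) ∧ froze(r,s).
Per researcher: r1:✓  r2:✗  r3:✓
r2 has no witness among its collected-samples.

False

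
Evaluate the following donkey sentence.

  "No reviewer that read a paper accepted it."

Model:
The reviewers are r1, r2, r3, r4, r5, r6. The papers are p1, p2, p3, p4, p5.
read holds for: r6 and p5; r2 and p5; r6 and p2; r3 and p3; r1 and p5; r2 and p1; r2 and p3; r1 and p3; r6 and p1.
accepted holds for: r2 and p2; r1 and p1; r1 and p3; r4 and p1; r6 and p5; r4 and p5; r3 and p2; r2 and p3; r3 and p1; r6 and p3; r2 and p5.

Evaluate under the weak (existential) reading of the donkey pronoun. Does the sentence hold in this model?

False

"it" takes "a paper" as antecedent — a donkey pronoun bound across the clause boundary.
Truth condition: for no (r,p) with read(r,p) does accepted(r,p) hold.
Restrictor pairs — does the scope hold? (r1,p3):holds  (r1,p5):fails  (r2,p1):fails  (r2,p3):holds  (r2,p5):holds  (r3,p3):fails  (r6,p1):fails  (r6,p2):fails  (r6,p5):holds
Scope holds for 4 pair(s), so the sentence is false.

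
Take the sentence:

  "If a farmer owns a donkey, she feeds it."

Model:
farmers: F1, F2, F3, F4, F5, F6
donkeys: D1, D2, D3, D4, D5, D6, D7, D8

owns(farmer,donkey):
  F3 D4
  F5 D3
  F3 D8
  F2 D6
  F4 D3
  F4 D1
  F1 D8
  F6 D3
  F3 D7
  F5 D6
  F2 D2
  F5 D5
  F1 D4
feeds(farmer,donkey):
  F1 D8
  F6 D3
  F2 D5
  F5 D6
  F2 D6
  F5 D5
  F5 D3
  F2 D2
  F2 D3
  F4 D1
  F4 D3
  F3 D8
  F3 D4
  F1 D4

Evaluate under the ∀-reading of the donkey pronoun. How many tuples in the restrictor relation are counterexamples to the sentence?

"it" takes "a donkey" as antecedent — a donkey pronoun bound across the clause boundary.
Strong reading: for every (f,d) with owns(f,d), feeds(f,d).
Restrictor pairs: (F1,D4) ✓  (F1,D8) ✓  (F2,D2) ✓  (F2,D6) ✓  (F3,D4) ✓  (F3,D7) ✗  (F3,D8) ✓  (F4,D1) ✓  (F4,D3) ✓  (F5,D3) ✓  (F5,D5) ✓  (F5,D6) ✓  (F6,D3) ✓
Counterexamples (restrictor pairs failing the scope): 1.

1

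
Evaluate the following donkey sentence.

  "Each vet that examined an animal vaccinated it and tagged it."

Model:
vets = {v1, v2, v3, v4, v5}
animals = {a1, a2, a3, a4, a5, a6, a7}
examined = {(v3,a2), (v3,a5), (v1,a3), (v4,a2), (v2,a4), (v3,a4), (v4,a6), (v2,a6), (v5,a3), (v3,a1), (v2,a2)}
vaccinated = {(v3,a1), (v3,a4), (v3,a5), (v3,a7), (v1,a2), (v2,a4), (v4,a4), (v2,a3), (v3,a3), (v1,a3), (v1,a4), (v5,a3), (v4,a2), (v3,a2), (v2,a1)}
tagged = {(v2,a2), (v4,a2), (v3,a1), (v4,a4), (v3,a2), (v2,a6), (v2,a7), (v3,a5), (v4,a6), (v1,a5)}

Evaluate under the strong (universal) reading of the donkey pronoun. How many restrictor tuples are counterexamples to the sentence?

"it" takes "an animal" as antecedent — a donkey pronoun bound across the clause boundary.
Strong reading: for every (v,a) with examined(v,a), vaccinated(v,a) ∧ tagged(v,a).
Restrictor pairs: (v1,a3) ✗  (v2,a2) ✗  (v2,a4) ✗  (v2,a6) ✗  (v3,a1) ✓  (v3,a2) ✓  (v3,a4) ✗  (v3,a5) ✓  (v4,a2) ✓  (v4,a6) ✗  (v5,a3) ✗
Counterexamples (restrictor pairs failing the scope): 7.

7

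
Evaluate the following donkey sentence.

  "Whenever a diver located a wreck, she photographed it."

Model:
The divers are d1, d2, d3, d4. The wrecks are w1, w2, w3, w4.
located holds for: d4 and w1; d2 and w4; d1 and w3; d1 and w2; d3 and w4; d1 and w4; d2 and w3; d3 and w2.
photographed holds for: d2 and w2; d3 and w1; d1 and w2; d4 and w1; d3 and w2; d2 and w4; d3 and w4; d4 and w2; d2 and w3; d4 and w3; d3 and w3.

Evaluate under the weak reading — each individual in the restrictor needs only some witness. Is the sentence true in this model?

True

"it" takes "a wreck" as antecedent — a donkey pronoun bound across the clause boundary.
Weak reading: every diver d with some located-wreck has at least one located-wreck w such that photographed(d,w).
Per diver: d1:✓  d2:✓  d3:✓  d4:✓
Every diver in the restrictor has a witness.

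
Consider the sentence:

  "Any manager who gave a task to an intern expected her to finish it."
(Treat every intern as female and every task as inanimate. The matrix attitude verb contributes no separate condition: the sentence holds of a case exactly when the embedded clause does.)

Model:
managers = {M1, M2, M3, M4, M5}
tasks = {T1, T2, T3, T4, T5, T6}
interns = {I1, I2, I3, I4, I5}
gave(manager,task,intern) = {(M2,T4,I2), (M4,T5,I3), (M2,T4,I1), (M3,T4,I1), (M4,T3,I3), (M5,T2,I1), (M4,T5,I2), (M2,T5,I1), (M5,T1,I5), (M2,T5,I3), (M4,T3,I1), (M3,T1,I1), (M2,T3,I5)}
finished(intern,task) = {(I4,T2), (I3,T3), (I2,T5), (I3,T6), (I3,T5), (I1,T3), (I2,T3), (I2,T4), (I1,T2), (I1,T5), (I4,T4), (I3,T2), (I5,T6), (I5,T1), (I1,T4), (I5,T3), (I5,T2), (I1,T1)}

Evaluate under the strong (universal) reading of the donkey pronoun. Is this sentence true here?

"her" takes "an intern" as antecedent and "it" takes "a task"; both are donkey pronouns co-varying with the restrictor.
Strong reading: for every (m,t,i) with gave(m,t,i), finished(i,t).
Restrictor triples: (M2,T3,I5)→finished(I5,T3) ✓  (M2,T4,I1)→finished(I1,T4) ✓  (M2,T4,I2)→finished(I2,T4) ✓  (M2,T5,I1)→finished(I1,T5) ✓  (M2,T5,I3)→finished(I3,T5) ✓  (M3,T1,I1)→finished(I1,T1) ✓  (M3,T4,I1)→finished(I1,T4) ✓  (M4,T3,I1)→finished(I1,T3) ✓  (M4,T3,I3)→finished(I3,T3) ✓  (M4,T5,I2)→finished(I2,T5) ✓  (M4,T5,I3)→finished(I3,T5) ✓  (M5,T1,I5)→finished(I5,T1) ✓  (M5,T2,I1)→finished(I1,T2) ✓
Every restrictor triple satisfies the scope.

True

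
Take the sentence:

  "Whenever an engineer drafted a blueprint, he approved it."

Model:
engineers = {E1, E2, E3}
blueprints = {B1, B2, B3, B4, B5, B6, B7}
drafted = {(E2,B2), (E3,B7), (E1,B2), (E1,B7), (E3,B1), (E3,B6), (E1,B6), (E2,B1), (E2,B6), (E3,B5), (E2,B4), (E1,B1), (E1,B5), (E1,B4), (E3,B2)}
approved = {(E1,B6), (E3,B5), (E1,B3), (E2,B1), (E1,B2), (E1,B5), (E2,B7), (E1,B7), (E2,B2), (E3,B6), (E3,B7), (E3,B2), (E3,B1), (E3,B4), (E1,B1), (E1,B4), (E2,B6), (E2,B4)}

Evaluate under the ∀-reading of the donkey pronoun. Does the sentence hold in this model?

True

"it" takes "a blueprint" as antecedent — a donkey pronoun bound across the clause boundary.
Strong reading: for every (e,b) with drafted(e,b), approved(e,b).
Restrictor pairs: (E1,B1) ✓  (E1,B2) ✓  (E1,B4) ✓  (E1,B5) ✓  (E1,B6) ✓  (E1,B7) ✓  (E2,B1) ✓  (E2,B2) ✓  (E2,B4) ✓  (E2,B6) ✓  (E3,B1) ✓  (E3,B2) ✓  (E3,B5) ✓  (E3,B6) ✓  (E3,B7) ✓
Every restrictor pair satisfies the scope.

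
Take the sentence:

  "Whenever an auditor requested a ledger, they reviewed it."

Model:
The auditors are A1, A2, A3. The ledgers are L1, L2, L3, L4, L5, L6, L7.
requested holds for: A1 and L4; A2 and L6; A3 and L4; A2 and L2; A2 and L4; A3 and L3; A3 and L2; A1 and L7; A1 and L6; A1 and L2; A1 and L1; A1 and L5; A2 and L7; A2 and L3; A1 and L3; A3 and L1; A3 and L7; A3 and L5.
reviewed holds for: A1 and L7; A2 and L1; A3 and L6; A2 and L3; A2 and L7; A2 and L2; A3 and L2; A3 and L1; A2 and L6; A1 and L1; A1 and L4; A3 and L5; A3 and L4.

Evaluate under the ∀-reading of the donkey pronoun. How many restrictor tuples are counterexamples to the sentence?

"it" takes "a ledger" as antecedent — a donkey pronoun bound across the clause boundary.
Strong reading: for every (a,l) with requested(a,l), reviewed(a,l).
Restrictor pairs: (A1,L1) ✓  (A1,L2) ✗  (A1,L3) ✗  (A1,L4) ✓  (A1,L5) ✗  (A1,L6) ✗  (A1,L7) ✓  (A2,L2) ✓  (A2,L3) ✓  (A2,L4) ✗  (A2,L6) ✓  (A2,L7) ✓  (A3,L1) ✓  (A3,L2) ✓  (A3,L3) ✗  (A3,L4) ✓  (A3,L5) ✓  (A3,L7) ✗
Counterexamples (restrictor pairs failing the scope): 7.

7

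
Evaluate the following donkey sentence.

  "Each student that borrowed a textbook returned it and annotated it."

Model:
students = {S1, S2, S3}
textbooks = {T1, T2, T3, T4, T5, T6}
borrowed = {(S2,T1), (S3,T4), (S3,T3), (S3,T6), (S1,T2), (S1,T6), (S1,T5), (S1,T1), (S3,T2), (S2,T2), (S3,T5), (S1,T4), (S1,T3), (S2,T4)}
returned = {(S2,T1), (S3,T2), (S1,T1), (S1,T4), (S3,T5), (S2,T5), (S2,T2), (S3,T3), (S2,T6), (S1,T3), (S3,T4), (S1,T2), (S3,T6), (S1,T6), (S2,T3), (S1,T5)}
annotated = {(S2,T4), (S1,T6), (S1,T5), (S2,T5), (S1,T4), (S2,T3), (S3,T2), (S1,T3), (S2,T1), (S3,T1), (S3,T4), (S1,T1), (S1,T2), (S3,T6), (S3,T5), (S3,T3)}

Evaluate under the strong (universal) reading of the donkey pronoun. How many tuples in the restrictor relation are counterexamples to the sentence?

"it" takes "a textbook" as antecedent — a donkey pronoun bound across the clause boundary.
Strong reading: for every (s,t) with borrowed(s,t), returned(s,t) ∧ annotated(s,t).
Restrictor pairs: (S1,T1) ✓  (S1,T2) ✓  (S1,T3) ✓  (S1,T4) ✓  (S1,T5) ✓  (S1,T6) ✓  (S2,T1) ✓  (S2,T2) ✗  (S2,T4) ✗  (S3,T2) ✓  (S3,T3) ✓  (S3,T4) ✓  (S3,T5) ✓  (S3,T6) ✓
Counterexamples (restrictor pairs failing the scope): 2.

2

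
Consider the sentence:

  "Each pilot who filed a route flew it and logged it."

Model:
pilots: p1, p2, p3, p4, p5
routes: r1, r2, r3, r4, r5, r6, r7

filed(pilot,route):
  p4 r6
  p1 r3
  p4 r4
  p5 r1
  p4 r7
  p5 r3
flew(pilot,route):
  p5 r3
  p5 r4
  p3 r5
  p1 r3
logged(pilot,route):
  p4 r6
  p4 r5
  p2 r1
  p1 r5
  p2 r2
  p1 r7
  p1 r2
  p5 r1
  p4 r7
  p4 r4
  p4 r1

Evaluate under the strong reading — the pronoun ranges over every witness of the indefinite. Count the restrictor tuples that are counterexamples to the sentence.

6

"it" takes "a route" as antecedent — a donkey pronoun bound across the clause boundary.
Strong reading: for every (p,r) with filed(p,r), flew(p,r) ∧ logged(p,r).
Restrictor pairs: (p1,r3) ✗  (p4,r4) ✗  (p4,r6) ✗  (p4,r7) ✗  (p5,r1) ✗  (p5,r3) ✗
Counterexamples (restrictor pairs failing the scope): 6.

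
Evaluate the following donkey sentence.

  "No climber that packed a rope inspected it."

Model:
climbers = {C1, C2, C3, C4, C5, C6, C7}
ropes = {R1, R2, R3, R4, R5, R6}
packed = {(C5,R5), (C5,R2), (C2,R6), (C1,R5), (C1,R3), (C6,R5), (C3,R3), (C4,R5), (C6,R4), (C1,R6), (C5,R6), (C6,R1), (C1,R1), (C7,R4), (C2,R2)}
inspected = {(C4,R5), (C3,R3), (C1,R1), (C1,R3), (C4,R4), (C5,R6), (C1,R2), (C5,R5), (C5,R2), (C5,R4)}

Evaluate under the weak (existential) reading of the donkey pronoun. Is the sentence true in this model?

"it" takes "a rope" as antecedent — a donkey pronoun bound across the clause boundary.
Truth condition: for no (c,r) with packed(c,r) does inspected(c,r) hold.
Restrictor pairs — does the scope hold? (C1,R1):holds  (C1,R3):holds  (C1,R5):fails  (C1,R6):fails  (C2,R2):fails  (C2,R6):fails  (C3,R3):holds  (C4,R5):holds  (C5,R2):holds  (C5,R5):holds  (C5,R6):holds  (C6,R1):fails  (C6,R4):fails  (C6,R5):fails  (C7,R4):fails
Scope holds for 7 pair(s), so the sentence is false.

False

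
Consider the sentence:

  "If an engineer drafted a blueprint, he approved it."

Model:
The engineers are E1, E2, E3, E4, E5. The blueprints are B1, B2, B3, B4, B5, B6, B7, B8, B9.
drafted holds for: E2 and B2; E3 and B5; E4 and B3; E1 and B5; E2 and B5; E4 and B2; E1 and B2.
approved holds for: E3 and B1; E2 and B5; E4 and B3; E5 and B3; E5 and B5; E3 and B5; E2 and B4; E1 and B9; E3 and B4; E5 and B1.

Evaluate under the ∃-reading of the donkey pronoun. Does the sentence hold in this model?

False

"it" takes "a blueprint" as antecedent — a donkey pronoun bound across the clause boundary.
Weak reading: every engineer e with some drafted-blueprint has at least one drafted-blueprint b such that approved(e,b).
Per engineer: E1:✗  E2:✓  E3:✓  E4:✓
E1 has no witness among its drafted-blueprints.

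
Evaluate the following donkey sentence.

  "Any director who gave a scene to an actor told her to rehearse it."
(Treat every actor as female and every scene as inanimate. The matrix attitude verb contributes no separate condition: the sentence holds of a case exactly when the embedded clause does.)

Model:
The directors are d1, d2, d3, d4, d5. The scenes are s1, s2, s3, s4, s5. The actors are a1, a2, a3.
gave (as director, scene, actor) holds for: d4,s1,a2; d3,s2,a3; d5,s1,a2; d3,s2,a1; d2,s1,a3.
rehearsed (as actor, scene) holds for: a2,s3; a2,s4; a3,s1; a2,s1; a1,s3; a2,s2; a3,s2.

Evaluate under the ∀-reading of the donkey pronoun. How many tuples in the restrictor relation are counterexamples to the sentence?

1

"her" takes "an actor" as antecedent and "it" takes "a scene"; both are donkey pronouns co-varying with the restrictor.
Strong reading: for every (d,s,a) with gave(d,s,a), rehearsed(a,s).
Restrictor triples: (d2,s1,a3)→rehearsed(a3,s1) ✓  (d3,s2,a1)→rehearsed(a1,s2) ✗  (d3,s2,a3)→rehearsed(a3,s2) ✓  (d4,s1,a2)→rehearsed(a2,s1) ✓  (d5,s1,a2)→rehearsed(a2,s1) ✓
Counterexamples (restrictor triples failing the scope): 1.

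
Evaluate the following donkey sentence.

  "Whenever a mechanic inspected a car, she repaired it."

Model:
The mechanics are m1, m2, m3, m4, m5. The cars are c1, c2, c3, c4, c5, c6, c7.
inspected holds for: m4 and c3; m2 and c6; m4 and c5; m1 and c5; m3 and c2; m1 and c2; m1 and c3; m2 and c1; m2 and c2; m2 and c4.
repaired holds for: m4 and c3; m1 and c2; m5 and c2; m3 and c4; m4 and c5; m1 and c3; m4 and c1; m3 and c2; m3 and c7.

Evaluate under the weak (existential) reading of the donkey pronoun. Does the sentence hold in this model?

"it" takes "a car" as antecedent — a donkey pronoun bound across the clause boundary.
Weak reading: every mechanic m with some inspected-car has at least one inspected-car c such that repaired(m,c).
Per mechanic: m1:✓  m2:✗  m3:✓  m4:✓
m2 has no witness among its inspected-cars.

False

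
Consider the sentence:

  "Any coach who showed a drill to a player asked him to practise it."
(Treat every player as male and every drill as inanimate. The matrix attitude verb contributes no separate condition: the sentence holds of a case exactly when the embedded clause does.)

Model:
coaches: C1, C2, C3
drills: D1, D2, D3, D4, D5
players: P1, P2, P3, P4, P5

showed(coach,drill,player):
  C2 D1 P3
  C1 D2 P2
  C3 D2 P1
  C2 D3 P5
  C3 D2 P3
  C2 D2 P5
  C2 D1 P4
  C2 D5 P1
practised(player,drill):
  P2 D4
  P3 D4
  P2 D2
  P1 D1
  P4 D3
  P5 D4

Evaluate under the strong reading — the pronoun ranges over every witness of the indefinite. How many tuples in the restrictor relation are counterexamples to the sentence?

"him" takes "a player" as antecedent and "it" takes "a drill"; both are donkey pronouns co-varying with the restrictor.
Strong reading: for every (c,d,p) with showed(c,d,p), practised(p,d).
Restrictor triples: (C1,D2,P2)→practised(P2,D2) ✓  (C2,D1,P3)→practised(P3,D1) ✗  (C2,D1,P4)→practised(P4,D1) ✗  (C2,D2,P5)→practised(P5,D2) ✗  (C2,D3,P5)→practised(P5,D3) ✗  (C2,D5,P1)→practised(P1,D5) ✗  (C3,D2,P1)→practised(P1,D2) ✗  (C3,D2,P3)→practised(P3,D2) ✗
Counterexamples (restrictor triples failing the scope): 7.

7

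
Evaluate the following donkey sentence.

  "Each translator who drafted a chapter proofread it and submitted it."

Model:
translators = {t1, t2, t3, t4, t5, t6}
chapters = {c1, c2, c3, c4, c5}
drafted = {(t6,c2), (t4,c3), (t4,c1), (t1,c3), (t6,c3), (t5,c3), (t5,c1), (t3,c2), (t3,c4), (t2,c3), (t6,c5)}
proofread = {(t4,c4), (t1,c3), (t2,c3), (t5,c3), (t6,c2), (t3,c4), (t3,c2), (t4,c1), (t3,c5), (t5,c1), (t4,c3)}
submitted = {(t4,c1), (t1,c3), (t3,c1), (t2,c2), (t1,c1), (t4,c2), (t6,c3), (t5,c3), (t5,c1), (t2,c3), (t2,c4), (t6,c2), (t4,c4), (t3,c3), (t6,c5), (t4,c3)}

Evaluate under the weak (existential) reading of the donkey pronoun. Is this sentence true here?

"it" takes "a chapter" as antecedent — a donkey pronoun bound across the clause boundary.
Weak reading: every translator t with some drafted-chapter has at least one drafted-chapter c such that proofread(t,c) ∧ submitted(t,c).
Per translator: t1:✓  t2:✓  t3:✗  t4:✓  t5:✓  t6:✓
t3 has no witness among its drafted-chapters.

False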